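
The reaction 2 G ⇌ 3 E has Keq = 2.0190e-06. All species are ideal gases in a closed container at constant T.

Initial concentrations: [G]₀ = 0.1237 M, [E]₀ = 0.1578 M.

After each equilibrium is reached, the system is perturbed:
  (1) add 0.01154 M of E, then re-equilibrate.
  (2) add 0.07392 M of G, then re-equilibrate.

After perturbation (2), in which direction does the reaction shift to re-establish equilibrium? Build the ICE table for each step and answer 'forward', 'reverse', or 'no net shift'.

Q₀ = 0.2568 vs Keq = 2.0190e-06 ⇒ Q>K, reverse
Step 1:
                  G         E
  I          0.1237    0.1578
  C          0.1021   -0.1531
  E          0.2258  0.004686
  solve Keq expr → x = -0.05104; check Q = 2.0190e-06
Then add 0.01154 M of E.
Step 2:
                  G         E
  I          0.2258   0.01623
  C        0.007623  -0.01144
  E          0.2334  0.004791
  solve Keq expr → x = -0.003812; check Q = 2.0190e-06
Then add 0.07392 M of G.
Step 3:
                  G         E
  I          0.3073  0.004791
  C       -6.3775e-04 9.5662e-04
  E          0.3067  0.005748
  solve Keq expr → x = 3.1887e-04; check Q = 2.0190e-06

Direction: forward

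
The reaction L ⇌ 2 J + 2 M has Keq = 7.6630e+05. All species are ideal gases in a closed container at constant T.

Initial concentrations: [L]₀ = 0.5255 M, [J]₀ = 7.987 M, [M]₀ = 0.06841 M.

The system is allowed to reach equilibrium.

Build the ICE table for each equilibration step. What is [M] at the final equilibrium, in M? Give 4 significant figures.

[M]_eq = 1.119 M

Q₀ = 0.5681 vs Keq = 7.6630e+05 ⇒ Q<K, forward
Step 1:
                    L           J           M
  Initial      0.5255       7.987     0.06841
  Change      -0.5254       1.051       1.051
  Equil    1.3350e-04       9.038       1.119
  solve Keq expr → x = 0.5254; check Q = 7.6630e+05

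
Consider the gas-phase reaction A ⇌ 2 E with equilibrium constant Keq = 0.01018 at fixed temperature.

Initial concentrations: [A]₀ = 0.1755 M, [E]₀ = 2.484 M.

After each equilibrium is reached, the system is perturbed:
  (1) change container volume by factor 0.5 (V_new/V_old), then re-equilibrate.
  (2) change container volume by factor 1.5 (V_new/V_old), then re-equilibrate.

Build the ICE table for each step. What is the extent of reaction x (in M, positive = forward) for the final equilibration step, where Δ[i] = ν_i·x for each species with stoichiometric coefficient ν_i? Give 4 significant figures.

Q₀ = 35.16 vs Keq = 0.01018 ⇒ Q>K, reverse
Step 1:
                    A           E
  I            0.1755       2.484
  C             1.183      -2.366
  E             1.359      0.1176
  solve Keq expr → x = -1.183; check Q = 0.01018
Then change container volume by factor 0.5 (V_new/V_old).
Step 2:
                    A           E
  I             2.717      0.2352
  C           0.03393    -0.06786
  E             2.751      0.1674
  solve Keq expr → x = -0.03393; check Q = 0.01018
Then change container volume by factor 1.5 (V_new/V_old).
Step 3:
                    A           E
  I             1.834      0.1116
  C          -0.01231     0.02462
  E             1.822      0.1362
  solve Keq expr → x = 0.01231; check Q = 0.01018

x = 0.01231 M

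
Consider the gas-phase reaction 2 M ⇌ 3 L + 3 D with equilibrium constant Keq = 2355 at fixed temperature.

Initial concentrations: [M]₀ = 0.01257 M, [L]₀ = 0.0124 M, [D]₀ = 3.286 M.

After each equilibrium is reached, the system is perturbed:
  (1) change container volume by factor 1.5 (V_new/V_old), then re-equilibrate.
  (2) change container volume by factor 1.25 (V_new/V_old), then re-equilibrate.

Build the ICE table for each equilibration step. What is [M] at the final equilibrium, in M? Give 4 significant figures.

[M]_eq = 1.0234e-04 M

Q₀ = 0.4282 vs Keq = 2355 ⇒ Q<K, forward
Step 1:
                  M         L         D
  I         0.01257    0.0124     3.286
  C        -0.01192   0.01788   0.01788
  E       6.5195e-04   0.03028     3.304
  solve Keq expr → x = 0.005959; check Q = 2355
Then change container volume by factor 1.5 (V_new/V_old).
Step 2:
                  M         L         D
  I       4.3463e-04   0.02018     2.203
  C       -2.3630e-04 3.5445e-04 3.5445e-04
  E       1.9833e-04   0.02054     2.203
  solve Keq expr → x = 1.1815e-04; check Q = 2355
Then change container volume by factor 1.25 (V_new/V_old).
Step 3:
                  M         L         D
  I       1.5866e-04   0.01643     1.762
  C       -5.6327e-05 8.4490e-05 8.4490e-05
  E       1.0234e-04   0.01652     1.762
  solve Keq expr → x = 2.8163e-05; check Q = 2355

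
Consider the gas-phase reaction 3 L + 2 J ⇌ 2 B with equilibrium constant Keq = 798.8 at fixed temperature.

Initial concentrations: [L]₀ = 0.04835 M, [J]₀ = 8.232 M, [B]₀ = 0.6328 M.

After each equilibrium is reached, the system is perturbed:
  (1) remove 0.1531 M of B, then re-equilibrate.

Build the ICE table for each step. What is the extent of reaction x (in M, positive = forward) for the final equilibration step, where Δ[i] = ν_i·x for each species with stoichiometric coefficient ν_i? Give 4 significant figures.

x = 0.001068 M

Q₀ = 52.28 vs Keq = 798.8 ⇒ Q<K, forward
Step 1:
                   L          J          B
  I          0.04835      8.232     0.6328
  C         -0.02845   -0.01896    0.01896
  E           0.0199      8.213     0.6518
  solve Keq expr → x = 0.009482; check Q = 798.8
Then remove 0.1531 M of B.
Step 2:
                   L          J          B
  I           0.0199      8.213     0.4987
  C        -0.003203  -0.002135   0.002135
  E           0.0167      8.211     0.5008
  solve Keq expr → x = 0.001068; check Q = 798.8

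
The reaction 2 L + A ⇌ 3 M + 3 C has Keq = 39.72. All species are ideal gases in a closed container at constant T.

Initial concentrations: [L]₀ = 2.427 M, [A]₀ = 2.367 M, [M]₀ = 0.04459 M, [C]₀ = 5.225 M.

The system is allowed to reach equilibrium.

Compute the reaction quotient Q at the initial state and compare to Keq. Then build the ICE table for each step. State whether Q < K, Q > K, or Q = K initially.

Q₀ = 9.0705e-04 vs Keq = 39.72 ⇒ Q<K, forward
Step 1:
                    L           A           M           C
  I             2.427       2.367     0.04459       5.225
  C           -0.6521     -0.3261      0.9782      0.9782
  E             1.775       2.041       1.023       6.203
  solve Keq expr → x = 0.3261; check Q = 39.72

Q₀ = 9.0705e-04; Q < K (proceeds forward)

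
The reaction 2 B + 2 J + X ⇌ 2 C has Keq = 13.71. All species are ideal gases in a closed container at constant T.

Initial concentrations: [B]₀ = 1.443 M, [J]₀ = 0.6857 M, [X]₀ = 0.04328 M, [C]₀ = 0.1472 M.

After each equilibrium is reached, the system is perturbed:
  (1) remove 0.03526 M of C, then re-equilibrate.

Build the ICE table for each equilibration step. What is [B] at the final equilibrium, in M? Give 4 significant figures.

Q₀ = 0.5114 vs Keq = 13.71 ⇒ Q<K, forward
Step 1:
                   B          J          X          C
  Initial      1.443     0.6857    0.04328     0.1472
  Change    -0.07609   -0.07609   -0.03804    0.07609
  Equil        1.367     0.6096   0.005237     0.2233
  solve Keq expr → x = 0.03804; check Q = 13.71
Then remove 0.03526 M of C.
Step 2:
                   B          J          X          C
  Initial      1.367     0.6096   0.005237      0.188
  Change    -0.00273   -0.00273  -0.001365    0.00273
  Equil        1.364     0.6069   0.003872     0.1908
  solve Keq expr → x = 0.001365; check Q = 13.71

[B]_eq = 1.364 M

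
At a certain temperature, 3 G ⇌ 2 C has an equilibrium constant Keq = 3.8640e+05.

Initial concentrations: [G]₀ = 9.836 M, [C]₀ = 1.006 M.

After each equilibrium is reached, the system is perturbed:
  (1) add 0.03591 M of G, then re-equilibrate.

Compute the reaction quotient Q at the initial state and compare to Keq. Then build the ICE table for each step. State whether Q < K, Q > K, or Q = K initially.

Q₀ = 0.001064 vs Keq = 3.8640e+05 ⇒ Q<K, forward
Step 1:
                    G           C
  I             9.836       1.006
  C            -9.783       6.522
  E           0.05274       7.528
  solve Keq expr → x = 3.261; check Q = 3.8640e+05
Then add 0.03591 M of G.
Step 2:
                    G           C
  I           0.08865       7.528
  C           -0.0358     0.02387
  E           0.05285       7.552
  solve Keq expr → x = 0.01193; check Q = 3.8640e+05

Q₀ = 0.001064; Q < K (proceeds forward)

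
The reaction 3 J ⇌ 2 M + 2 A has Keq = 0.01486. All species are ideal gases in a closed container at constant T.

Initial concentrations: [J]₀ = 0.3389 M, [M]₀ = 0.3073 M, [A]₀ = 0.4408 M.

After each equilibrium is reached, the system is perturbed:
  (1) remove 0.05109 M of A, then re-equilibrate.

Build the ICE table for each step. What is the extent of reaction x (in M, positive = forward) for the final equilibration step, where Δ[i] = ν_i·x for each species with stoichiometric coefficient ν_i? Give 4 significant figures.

x = 0.006739 M

Q₀ = 0.4714 vs Keq = 0.01486 ⇒ Q>K, reverse
Step 1:
                  J         M         A
  init       0.3389    0.3073    0.4408
  Δ          0.2117   -0.1411   -0.1411
  eq         0.5506    0.1662    0.2997
  solve Keq expr → x = -0.07056; check Q = 0.01486
Then remove 0.05109 M of A.
Step 2:
                  J         M         A
  init       0.5506    0.1662    0.2486
  Δ        -0.02022   0.01348   0.01348
  eq         0.5304    0.1797    0.2621
  solve Keq expr → x = 0.006739; check Q = 0.01486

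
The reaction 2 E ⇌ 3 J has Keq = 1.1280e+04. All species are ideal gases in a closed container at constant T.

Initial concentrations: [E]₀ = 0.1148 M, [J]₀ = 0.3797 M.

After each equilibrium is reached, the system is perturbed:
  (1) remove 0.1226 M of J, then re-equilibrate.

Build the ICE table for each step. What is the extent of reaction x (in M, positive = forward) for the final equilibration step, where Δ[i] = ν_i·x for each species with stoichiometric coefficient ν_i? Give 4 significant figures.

x = 5.9426e-04 M

Q₀ = 4.154 vs Keq = 1.1280e+04 ⇒ Q<K, forward
Step 1:
                  E         J
  I          0.1148    0.3797
  C          -0.111    0.1665
  E        0.003801    0.5462
  solve Keq expr → x = 0.0555; check Q = 1.1280e+04
Then remove 0.1226 M of J.
Step 2:
                  E         J
  I        0.003801    0.4236
  C       -0.001189  0.001783
  E        0.002612    0.4254
  solve Keq expr → x = 5.9426e-04; check Q = 1.1280e+04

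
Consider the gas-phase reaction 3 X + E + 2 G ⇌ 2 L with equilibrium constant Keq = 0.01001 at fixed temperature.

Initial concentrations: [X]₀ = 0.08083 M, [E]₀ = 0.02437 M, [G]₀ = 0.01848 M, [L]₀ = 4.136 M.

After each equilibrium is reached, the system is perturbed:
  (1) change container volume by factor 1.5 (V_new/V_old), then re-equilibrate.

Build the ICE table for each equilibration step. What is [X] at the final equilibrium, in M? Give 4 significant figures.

[X]_eq = 2.859 M

Q₀ = 3.8921e+09 vs Keq = 0.01001 ⇒ Q>K, reverse
Step 1:
                   X          E          G          L
  init       0.08083    0.02437    0.01848      4.136
  Δ            3.529      1.176      2.353     -2.353
  eq            3.61      1.201      2.371      1.783
  solve Keq expr → x = -1.176; check Q = 0.01001
Then change container volume by factor 1.5 (V_new/V_old).
Step 2:
                   X          E          G          L
  init         2.407     0.8005      1.581      1.189
  Δ           0.4519     0.1506     0.3012    -0.3012
  eq           2.859     0.9511      1.882     0.8876
  solve Keq expr → x = -0.1506; check Q = 0.01001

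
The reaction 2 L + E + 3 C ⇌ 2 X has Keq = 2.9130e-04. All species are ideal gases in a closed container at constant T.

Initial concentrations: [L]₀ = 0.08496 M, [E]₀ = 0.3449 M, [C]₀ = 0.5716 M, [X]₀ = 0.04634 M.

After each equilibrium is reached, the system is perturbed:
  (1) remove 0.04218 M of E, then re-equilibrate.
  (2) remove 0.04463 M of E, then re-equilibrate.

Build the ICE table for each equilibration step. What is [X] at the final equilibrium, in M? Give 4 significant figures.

[X]_eq = 6.0565e-04 M

Q₀ = 4.619 vs Keq = 2.9130e-04 ⇒ Q>K, reverse
Step 1:
                    L           E           C           X
  Initial     0.08496      0.3449      0.5716     0.04634
  Change      0.04565     0.02282     0.06847    -0.04565
  Equil        0.1306      0.3677      0.6401  6.9222e-04
  solve Keq expr → x = -0.02282; check Q = 2.9130e-04
Then remove 0.04218 M of E.
Step 2:
                    L           E           C           X
  Initial      0.1306      0.3255      0.6401  6.9222e-04
  Change   4.0594e-05  2.0297e-05  6.0891e-05 -4.0594e-05
  Equil        0.1306      0.3256      0.6401  6.5162e-04
  solve Keq expr → x = -2.0297e-05; check Q = 2.9130e-04
Then remove 0.04463 M of E.
Step 3:
                    L           E           C           X
  Initial      0.1306      0.2809      0.6401  6.5162e-04
  Change   4.5974e-05  2.2987e-05  6.8961e-05 -4.5974e-05
  Equil        0.1307       0.281      0.6402  6.0565e-04
  solve Keq expr → x = -2.2987e-05; check Q = 2.9130e-04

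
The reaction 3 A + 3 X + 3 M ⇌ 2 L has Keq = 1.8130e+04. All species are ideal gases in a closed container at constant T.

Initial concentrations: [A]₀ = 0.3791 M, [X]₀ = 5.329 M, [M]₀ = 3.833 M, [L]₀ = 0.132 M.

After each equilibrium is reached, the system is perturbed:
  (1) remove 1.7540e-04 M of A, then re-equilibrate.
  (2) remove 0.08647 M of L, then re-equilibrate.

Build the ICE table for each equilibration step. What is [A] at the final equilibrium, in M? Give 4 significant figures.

Q₀ = 3.7526e-05 vs Keq = 1.8130e+04 ⇒ Q<K, forward
Step 1:
                    A           X           M           L
  I            0.3791       5.329       3.833       0.132
  C           -0.3779     -0.3779     -0.3779      0.2519
  E          0.001176       4.951       3.455      0.3839
  solve Keq expr → x = 0.126; check Q = 1.8130e+04
Then remove 1.7540e-04 M of A.
Step 2:
                    A           X           M           L
  I             0.001       4.951       3.455      0.3839
  C        1.7506e-04  1.7506e-04  1.7506e-04 -1.1671e-04
  E          0.001175       4.951       3.455      0.3838
  solve Keq expr → x = -5.8354e-05; check Q = 1.8130e+04
Then remove 0.08647 M of L.
Step 3:
                    A           X           M           L
  I          0.001175       4.951       3.455      0.2974
  C       -1.8353e-04 -1.8353e-04 -1.8353e-04  1.2235e-04
  E        9.9164e-04       4.951       3.455      0.2975
  solve Keq expr → x = 6.1176e-05; check Q = 1.8130e+04

[A]_eq = 9.9164e-04 M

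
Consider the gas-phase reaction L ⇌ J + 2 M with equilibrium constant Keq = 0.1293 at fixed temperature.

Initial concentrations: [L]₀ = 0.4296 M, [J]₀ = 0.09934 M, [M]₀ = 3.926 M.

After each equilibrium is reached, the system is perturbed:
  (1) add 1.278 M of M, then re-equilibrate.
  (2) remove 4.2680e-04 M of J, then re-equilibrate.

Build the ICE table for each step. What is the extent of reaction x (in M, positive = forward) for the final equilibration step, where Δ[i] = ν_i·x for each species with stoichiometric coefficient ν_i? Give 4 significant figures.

Q₀ = 3.564 vs Keq = 0.1293 ⇒ Q>K, reverse
Step 1:
                  L         J         M
  I          0.4296   0.09934     3.926
  C         0.09449  -0.09449    -0.189
  E          0.5241  0.004852     3.737
  solve Keq expr → x = -0.09449; check Q = 0.1293
Then add 1.278 M of M.
Step 2:
                  L         J         M
  I          0.5241  0.004852     5.015
  C        0.002142 -0.002142 -0.004285
  E          0.5262   0.00271     5.011
  solve Keq expr → x = -0.002142; check Q = 0.1293
Then remove 4.2680e-04 M of J.
Step 3:
                  L         J         M
  I          0.5262  0.002283     5.011
  C       -4.2370e-04 4.2370e-04 8.4740e-04
  E          0.5258  0.002707     5.012
  solve Keq expr → x = 4.2370e-04; check Q = 0.1293

x = 4.2370e-04 M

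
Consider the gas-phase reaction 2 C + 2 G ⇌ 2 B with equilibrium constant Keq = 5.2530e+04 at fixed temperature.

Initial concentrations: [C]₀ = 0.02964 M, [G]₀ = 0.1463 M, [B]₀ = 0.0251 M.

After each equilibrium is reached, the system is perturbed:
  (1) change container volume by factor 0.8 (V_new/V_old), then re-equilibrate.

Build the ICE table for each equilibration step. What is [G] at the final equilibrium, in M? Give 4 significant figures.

Q₀ = 33.5 vs Keq = 5.2530e+04 ⇒ Q<K, forward
Step 1:
                  C         G         B
  Initial   0.02964    0.1463    0.0251
  Change    -0.0277   -0.0277    0.0277
  Equil    0.001942    0.1186    0.0528
  solve Keq expr → x = 0.01385; check Q = 5.2530e+04
Then change container volume by factor 0.8 (V_new/V_old).
Step 2:
                  C         G         B
  Initial  0.002428    0.1483     0.066
  Change  -4.6571e-04 -4.6571e-04 4.6571e-04
  Equil    0.001962    0.1478   0.06646
  solve Keq expr → x = 2.3285e-04; check Q = 5.2530e+04

[G]_eq = 0.1478 M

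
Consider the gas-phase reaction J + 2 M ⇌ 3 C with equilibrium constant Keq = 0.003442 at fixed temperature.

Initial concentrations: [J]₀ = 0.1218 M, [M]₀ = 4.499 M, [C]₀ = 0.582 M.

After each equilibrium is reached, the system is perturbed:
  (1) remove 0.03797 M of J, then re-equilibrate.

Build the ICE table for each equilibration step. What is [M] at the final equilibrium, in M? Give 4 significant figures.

[M]_eq = 4.723 M

Q₀ = 0.07996 vs Keq = 0.003442 ⇒ Q>K, reverse
Step 1:
                   J          M          C
  I           0.1218      4.499      0.582
  C           0.1074     0.2148    -0.3222
  E           0.2292      4.714     0.2598
  solve Keq expr → x = -0.1074; check Q = 0.003442
Then remove 0.03797 M of J.
Step 2:
                   J          M          C
  I           0.1912      4.714     0.2598
  C         0.004357   0.008714   -0.01307
  E           0.1956      4.723     0.2467
  solve Keq expr → x = -0.004357; check Q = 0.003442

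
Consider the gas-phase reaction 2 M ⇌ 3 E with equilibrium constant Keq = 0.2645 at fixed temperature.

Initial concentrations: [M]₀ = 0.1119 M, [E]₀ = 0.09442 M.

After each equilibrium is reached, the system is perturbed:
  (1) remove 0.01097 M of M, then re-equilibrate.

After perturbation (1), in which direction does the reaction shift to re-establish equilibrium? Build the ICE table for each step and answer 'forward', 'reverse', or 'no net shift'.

Direction: reverse

Q₀ = 0.06723 vs Keq = 0.2645 ⇒ Q<K, forward
Step 1:
                   M          E
  init        0.1119    0.09442
  Δ         -0.02257    0.03385
  eq         0.08933     0.1283
  solve Keq expr → x = 0.01128; check Q = 0.2645
Then remove 0.01097 M of M.
Step 2:
                   M          E
  init       0.07836     0.1283
  Δ         0.004307  -0.006461
  eq         0.08267     0.1218
  solve Keq expr → x = -0.002154; check Q = 0.2645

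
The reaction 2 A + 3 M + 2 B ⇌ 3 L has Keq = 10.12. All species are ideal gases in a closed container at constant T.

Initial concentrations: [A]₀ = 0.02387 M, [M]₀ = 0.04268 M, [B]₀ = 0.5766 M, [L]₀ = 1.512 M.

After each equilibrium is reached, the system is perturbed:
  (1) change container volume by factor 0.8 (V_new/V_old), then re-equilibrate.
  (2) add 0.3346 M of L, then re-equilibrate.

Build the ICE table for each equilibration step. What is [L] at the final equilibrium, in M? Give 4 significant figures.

[L]_eq = 1.434 M

Q₀ = 2.3471e+08 vs Keq = 10.12 ⇒ Q>K, reverse
Step 1:
                    A           M           B           L
  I           0.02387     0.04268      0.5766       1.512
  C            0.4271      0.6407      0.4271     -0.6407
  E             0.451      0.6833       1.004      0.8713
  solve Keq expr → x = -0.2136; check Q = 10.12
Then change container volume by factor 0.8 (V_new/V_old).
Step 2:
                    A           M           B           L
  I            0.5637      0.8542       1.255       1.089
  C          -0.05982    -0.08973    -0.05982     0.08973
  E            0.5039      0.7644       1.195       1.179
  solve Keq expr → x = 0.02991; check Q = 10.12
Then add 0.3346 M of L.
Step 3:
                    A           M           B           L
  I            0.5039      0.7644       1.195       1.514
  C           0.05329     0.07994     0.05329    -0.07994
  E            0.5572      0.8444       1.248       1.434
  solve Keq expr → x = -0.02665; check Q = 10.12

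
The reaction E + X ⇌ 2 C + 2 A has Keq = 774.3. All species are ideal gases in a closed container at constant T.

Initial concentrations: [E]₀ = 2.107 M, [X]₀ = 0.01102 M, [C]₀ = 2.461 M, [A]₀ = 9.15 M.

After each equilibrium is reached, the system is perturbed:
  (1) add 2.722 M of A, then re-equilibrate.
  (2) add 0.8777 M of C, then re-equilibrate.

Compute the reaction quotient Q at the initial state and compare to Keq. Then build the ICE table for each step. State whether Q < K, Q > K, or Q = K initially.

Q₀ = 2.1838e+04 vs Keq = 774.3 ⇒ Q>K, reverse
Step 1:
                   E          X          C          A
  Initial      2.107    0.01102      2.461       9.15
  Change       0.181      0.181    -0.3621    -0.3621
  Equil        2.288      0.192      2.099      8.788
  solve Keq expr → x = -0.181; check Q = 774.3
Then add 2.722 M of A.
Step 2:
                   E          X          C          A
  Initial      2.288      0.192      2.099      11.51
  Change     0.07549    0.07549     -0.151     -0.151
  Equil        2.364     0.2675      1.948      11.36
  solve Keq expr → x = -0.07549; check Q = 774.3
Then add 0.8777 M of C.
Step 3:
                   E          X          C          A
  Initial      2.364     0.2675      2.826      11.36
  Change      0.1414     0.1414    -0.2829    -0.2829
  Equil        2.505      0.409      2.543      11.08
  solve Keq expr → x = -0.1414; check Q = 774.3

Q₀ = 2.1838e+04; Q > K (proceeds reverse)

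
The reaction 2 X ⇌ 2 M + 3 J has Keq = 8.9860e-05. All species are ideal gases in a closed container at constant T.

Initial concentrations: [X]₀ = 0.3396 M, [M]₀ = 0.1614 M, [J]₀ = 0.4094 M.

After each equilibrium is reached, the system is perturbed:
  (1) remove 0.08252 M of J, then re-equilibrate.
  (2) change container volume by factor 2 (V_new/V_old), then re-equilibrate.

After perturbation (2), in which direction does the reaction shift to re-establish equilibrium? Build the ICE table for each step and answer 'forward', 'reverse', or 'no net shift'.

Q₀ = 0.0155 vs Keq = 8.9860e-05 ⇒ Q>K, reverse
Step 1:
                   X          M          J
  I           0.3396     0.1614     0.4094
  C           0.1212    -0.1212    -0.1818
  E           0.4608    0.04022     0.2276
  solve Keq expr → x = -0.06059; check Q = 8.9860e-05
Then remove 0.08252 M of J.
Step 2:
                   X          M          J
  I           0.4608    0.04022     0.1451
  C          -0.0183     0.0183    0.02745
  E           0.4425    0.05852     0.1726
  solve Keq expr → x = 0.009149; check Q = 8.9860e-05
Then change container volume by factor 2 (V_new/V_old).
Step 3:
                   X          M          J
  I           0.2212    0.02926    0.08628
  C         -0.01947    0.01947    0.02921
  E           0.2018    0.04873     0.1155
  solve Keq expr → x = 0.009737; check Q = 8.9860e-05

Direction: forward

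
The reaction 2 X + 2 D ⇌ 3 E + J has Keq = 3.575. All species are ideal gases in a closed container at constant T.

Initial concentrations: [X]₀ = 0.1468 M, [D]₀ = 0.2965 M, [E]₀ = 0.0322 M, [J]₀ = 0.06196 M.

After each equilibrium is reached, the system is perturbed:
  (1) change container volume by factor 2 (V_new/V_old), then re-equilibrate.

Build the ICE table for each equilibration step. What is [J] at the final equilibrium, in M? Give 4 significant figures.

Q₀ = 0.001092 vs Keq = 3.575 ⇒ Q<K, forward
Step 1:
                  X         D         E         J
  init       0.1468    0.2965    0.0322   0.06196
  Δ        -0.08979  -0.08979    0.1347   0.04489
  eq        0.05701    0.2067    0.1669    0.1069
  solve Keq expr → x = 0.04489; check Q = 3.575
Then change container volume by factor 2 (V_new/V_old).
Step 2:
                  X         D         E         J
  init      0.02851    0.1034   0.08344   0.05343
  Δ               0         0         0         0
  eq        0.02851    0.1034   0.08344   0.05343
  solve Keq expr → x = 0; check Q = 3.575

[J]_eq = 0.05343 M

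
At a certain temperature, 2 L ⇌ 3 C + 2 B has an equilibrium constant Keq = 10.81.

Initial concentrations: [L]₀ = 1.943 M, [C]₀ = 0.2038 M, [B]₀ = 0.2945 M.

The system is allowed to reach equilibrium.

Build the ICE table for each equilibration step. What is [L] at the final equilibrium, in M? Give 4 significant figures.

[L]_eq = 0.9194 M

Q₀ = 1.9446e-04 vs Keq = 10.81 ⇒ Q<K, forward
Step 1:
                    L           C           B
  I             1.943      0.2038      0.2945
  C            -1.024       1.535       1.024
  E            0.9194       1.739       1.318
  solve Keq expr → x = 0.5118; check Q = 10.81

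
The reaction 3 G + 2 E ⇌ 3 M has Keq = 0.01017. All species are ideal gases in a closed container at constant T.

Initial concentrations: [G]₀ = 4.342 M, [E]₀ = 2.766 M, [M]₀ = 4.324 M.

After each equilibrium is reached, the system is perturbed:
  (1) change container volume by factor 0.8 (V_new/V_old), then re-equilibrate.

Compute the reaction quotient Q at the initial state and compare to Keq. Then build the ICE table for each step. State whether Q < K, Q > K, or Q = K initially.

Q₀ = 0.1291; Q > K (proceeds reverse)

Q₀ = 0.1291 vs Keq = 0.01017 ⇒ Q>K, reverse
Step 1:
                  G         E         M
  Initial     4.342     2.766     4.324
  Change      1.372     0.915    -1.372
  Equil       5.714     3.681     2.952
  solve Keq expr → x = -0.4575; check Q = 0.01017
Then change container volume by factor 0.8 (V_new/V_old).
Step 2:
                  G         E         M
  Initial     7.143     4.601     3.689
  Change    -0.2961   -0.1974    0.2961
  Equil       6.847     4.404     3.986
  solve Keq expr → x = 0.0987; check Q = 0.01017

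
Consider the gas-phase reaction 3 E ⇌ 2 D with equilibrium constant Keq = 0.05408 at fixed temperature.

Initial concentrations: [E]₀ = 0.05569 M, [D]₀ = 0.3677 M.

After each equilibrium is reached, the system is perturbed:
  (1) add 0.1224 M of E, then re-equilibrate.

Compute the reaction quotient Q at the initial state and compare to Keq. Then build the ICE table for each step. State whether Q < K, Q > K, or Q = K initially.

Q₀ = 782.8; Q > K (proceeds reverse)

Q₀ = 782.8 vs Keq = 0.05408 ⇒ Q>K, reverse
Step 1:
                    E           D
  Initial     0.05569      0.3677
  Change       0.4325     -0.2884
  Equil        0.4882     0.07934
  solve Keq expr → x = -0.1442; check Q = 0.05408
Then add 0.1224 M of E.
Step 2:
                    E           D
  Initial      0.6106     0.07934
  Change     -0.03381     0.02254
  Equil        0.5768      0.1019
  solve Keq expr → x = 0.01127; check Q = 0.05408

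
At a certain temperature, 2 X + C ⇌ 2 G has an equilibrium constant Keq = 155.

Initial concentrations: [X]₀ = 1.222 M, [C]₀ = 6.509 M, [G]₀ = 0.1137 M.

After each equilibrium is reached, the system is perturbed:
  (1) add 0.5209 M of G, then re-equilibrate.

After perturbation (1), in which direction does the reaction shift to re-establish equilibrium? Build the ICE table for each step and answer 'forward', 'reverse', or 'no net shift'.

Q₀ = 0.00133 vs Keq = 155 ⇒ Q<K, forward
Step 1:
                  X         C         G
  I           1.222     6.509    0.1137
  C          -1.179   -0.5897     1.179
  E         0.04269     5.919     1.293
  solve Keq expr → x = 0.5897; check Q = 155
Then add 0.5209 M of G.
Step 2:
                  X         C         G
  I         0.04269     5.919     1.814
  C         0.01661  0.008304  -0.01661
  E         0.05929     5.928     1.797
  solve Keq expr → x = -0.008304; check Q = 155

Direction: reverse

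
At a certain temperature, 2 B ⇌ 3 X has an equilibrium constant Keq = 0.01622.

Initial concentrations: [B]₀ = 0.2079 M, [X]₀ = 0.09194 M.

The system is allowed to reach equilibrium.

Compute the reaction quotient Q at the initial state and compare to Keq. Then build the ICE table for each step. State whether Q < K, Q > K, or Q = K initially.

Q₀ = 0.01798; Q > K (proceeds reverse)

Q₀ = 0.01798 vs Keq = 0.01622 ⇒ Q>K, reverse
Step 1:
                  B         X
  Initial    0.2079   0.09194
  Change    0.00174  -0.00261
  Equil      0.2096   0.08933
  solve Keq expr → x = -8.6986e-04; check Q = 0.01622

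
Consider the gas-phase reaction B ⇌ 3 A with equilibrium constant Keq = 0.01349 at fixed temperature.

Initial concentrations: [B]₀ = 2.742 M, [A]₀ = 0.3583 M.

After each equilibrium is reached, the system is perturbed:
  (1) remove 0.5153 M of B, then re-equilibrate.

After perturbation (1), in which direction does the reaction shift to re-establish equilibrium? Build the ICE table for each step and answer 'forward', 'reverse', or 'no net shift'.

Direction: reverse

Q₀ = 0.01678 vs Keq = 0.01349 ⇒ Q>K, reverse
Step 1:
                   B          A
  I            2.742     0.3583
  C         0.008258   -0.02477
  E             2.75     0.3335
  solve Keq expr → x = -0.008258; check Q = 0.01349
Then remove 0.5153 M of B.
Step 2:
                   B          A
  I            2.235     0.3335
  C         0.007316   -0.02195
  E            2.242     0.3116
  solve Keq expr → x = -0.007316; check Q = 0.01349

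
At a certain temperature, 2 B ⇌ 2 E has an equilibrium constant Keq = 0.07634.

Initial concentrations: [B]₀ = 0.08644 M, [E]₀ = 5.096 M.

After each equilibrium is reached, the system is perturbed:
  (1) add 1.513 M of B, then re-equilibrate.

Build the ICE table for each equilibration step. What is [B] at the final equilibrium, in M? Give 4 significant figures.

Q₀ = 3476 vs Keq = 0.07634 ⇒ Q>K, reverse
Step 1:
                  B         E
  Initial   0.08644     5.096
  Change      3.974    -3.974
  Equil       4.061     1.122
  solve Keq expr → x = -1.987; check Q = 0.07634
Then add 1.513 M of B.
Step 2:
                  B         E
  Initial     5.574     1.122
  Change    -0.3275    0.3275
  Equil       5.246     1.449
  solve Keq expr → x = 0.1638; check Q = 0.07634

[B]_eq = 5.246 M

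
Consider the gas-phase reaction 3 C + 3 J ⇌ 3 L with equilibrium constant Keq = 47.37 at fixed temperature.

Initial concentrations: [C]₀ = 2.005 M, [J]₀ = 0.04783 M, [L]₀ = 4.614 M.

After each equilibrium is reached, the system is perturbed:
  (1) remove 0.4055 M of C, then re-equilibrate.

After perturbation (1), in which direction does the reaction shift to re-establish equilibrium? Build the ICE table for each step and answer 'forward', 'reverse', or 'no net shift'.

Q₀ = 1.1138e+05 vs Keq = 47.37 ⇒ Q>K, reverse
Step 1:
                   C          J          L
  init         2.005    0.04783      4.614
  Δ           0.4278     0.4278    -0.4278
  eq           2.433     0.4756      4.186
  solve Keq expr → x = -0.1426; check Q = 47.37
Then remove 0.4055 M of C.
Step 2:
                   C          J          L
  init         2.027     0.4756      4.186
  Δ          0.06774    0.06774   -0.06774
  eq           2.095     0.5433      4.119
  solve Keq expr → x = -0.02258; check Q = 47.37

Direction: reverse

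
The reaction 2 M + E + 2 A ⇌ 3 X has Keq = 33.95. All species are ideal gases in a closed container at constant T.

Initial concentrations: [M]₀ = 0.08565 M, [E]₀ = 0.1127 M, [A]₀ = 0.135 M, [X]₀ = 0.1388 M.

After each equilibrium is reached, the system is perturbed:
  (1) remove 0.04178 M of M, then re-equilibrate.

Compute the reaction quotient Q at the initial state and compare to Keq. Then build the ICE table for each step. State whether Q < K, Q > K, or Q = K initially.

Q₀ = 177.5 vs Keq = 33.95 ⇒ Q>K, reverse
Step 1:
                   M          E          A          X
  Initial    0.08565     0.1127      0.135     0.1388
  Change     0.02183    0.01092    0.02183   -0.03275
  Equil       0.1075     0.1236     0.1568      0.106
  solve Keq expr → x = -0.01092; check Q = 33.95
Then remove 0.04178 M of M.
Step 2:
                   M          E          A          X
  Initial     0.0657     0.1236     0.1568      0.106
  Change     0.01087   0.005437    0.01087   -0.01631
  Equil      0.07658     0.1291     0.1677    0.08974
  solve Keq expr → x = -0.005437; check Q = 33.95

Q₀ = 177.5; Q > K (proceeds reverse)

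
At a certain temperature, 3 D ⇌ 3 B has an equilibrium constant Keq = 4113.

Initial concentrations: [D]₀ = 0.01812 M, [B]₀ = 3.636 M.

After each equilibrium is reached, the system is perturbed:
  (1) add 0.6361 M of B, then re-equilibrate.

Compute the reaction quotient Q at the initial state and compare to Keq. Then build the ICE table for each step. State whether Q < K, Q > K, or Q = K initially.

Q₀ = 8.0797e+06; Q > K (proceeds reverse)

Q₀ = 8.0797e+06 vs Keq = 4113 ⇒ Q>K, reverse
Step 1:
                  D         B
  I         0.01812     3.636
  C          0.1965   -0.1965
  E          0.2147     3.439
  solve Keq expr → x = -0.06552; check Q = 4113
Then add 0.6361 M of B.
Step 2:
                  D         B
  I          0.2147     4.076
  C         0.03737  -0.03737
  E           0.252     4.038
  solve Keq expr → x = -0.01246; check Q = 4113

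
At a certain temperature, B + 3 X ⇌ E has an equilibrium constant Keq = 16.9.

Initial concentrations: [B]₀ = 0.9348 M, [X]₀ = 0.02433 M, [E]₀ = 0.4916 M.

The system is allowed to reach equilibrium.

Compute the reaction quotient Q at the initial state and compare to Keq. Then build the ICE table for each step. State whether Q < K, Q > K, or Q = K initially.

Q₀ = 3.6515e+04 vs Keq = 16.9 ⇒ Q>K, reverse
Step 1:
                   B          X          E
  init        0.9348    0.02433     0.4916
  Δ          0.08725     0.2617   -0.08725
  eq           1.022     0.2861     0.4044
  solve Keq expr → x = -0.08725; check Q = 16.9

Q₀ = 3.6515e+04; Q > K (proceeds reverse)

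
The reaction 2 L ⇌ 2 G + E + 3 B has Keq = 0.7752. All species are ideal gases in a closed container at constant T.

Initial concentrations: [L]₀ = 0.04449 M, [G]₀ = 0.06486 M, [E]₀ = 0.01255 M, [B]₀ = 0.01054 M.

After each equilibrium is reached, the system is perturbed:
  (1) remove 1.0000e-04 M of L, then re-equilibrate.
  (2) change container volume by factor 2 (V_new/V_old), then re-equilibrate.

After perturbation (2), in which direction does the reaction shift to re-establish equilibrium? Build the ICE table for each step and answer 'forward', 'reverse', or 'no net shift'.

Q₀ = 3.1232e-08 vs Keq = 0.7752 ⇒ Q<K, forward
Step 1:
                   L          G          E          B
  Initial    0.04449    0.06486    0.01255    0.01054
  Change      -0.044      0.044      0.022      0.066
  Equil   4.8672e-04     0.1089    0.03455    0.07654
  solve Keq expr → x = 0.022; check Q = 0.7752
Then remove 1.0000e-04 M of L.
Step 2:
                   L          G          E          B
  Initial 3.8672e-04     0.1089    0.03455    0.07654
  Change  9.7822e-05 -9.7822e-05 -4.8911e-05 -1.4673e-04
  Equil   4.8455e-04     0.1088     0.0345     0.0764
  solve Keq expr → x = -4.8911e-05; check Q = 0.7752
Then change container volume by factor 2 (V_new/V_old).
Step 3:
                   L          G          E          B
  Initial 2.4227e-04    0.05438    0.01725     0.0382
  Change  -1.8070e-04 1.8070e-04 9.0348e-05 2.7104e-04
  Equil   6.1578e-05    0.05456    0.01734    0.03847
  solve Keq expr → x = 9.0348e-05; check Q = 0.7752

Direction: forward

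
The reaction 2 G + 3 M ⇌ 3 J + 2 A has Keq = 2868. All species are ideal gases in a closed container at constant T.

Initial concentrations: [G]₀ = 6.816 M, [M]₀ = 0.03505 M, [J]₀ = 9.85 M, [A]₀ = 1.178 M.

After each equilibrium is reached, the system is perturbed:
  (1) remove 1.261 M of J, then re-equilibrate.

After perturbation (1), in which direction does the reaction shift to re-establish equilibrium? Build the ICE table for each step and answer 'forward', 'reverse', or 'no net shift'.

Direction: forward

Q₀ = 6.6294e+05 vs Keq = 2868 ⇒ Q>K, reverse
Step 1:
                    G           M           J           A
  Initial       6.816     0.03505        9.85       1.178
  Change       0.1076      0.1614     -0.1614     -0.1076
  Equil         6.924      0.1964       9.689        1.07
  solve Keq expr → x = -0.05379; check Q = 2868
Then remove 1.261 M of J.
Step 2:
                    G           M           J           A
  Initial       6.924      0.1964       8.428        1.07
  Change     -0.01546    -0.02319     0.02319     0.01546
  Equil         6.908      0.1732       8.451       1.086
  solve Keq expr → x = 0.007731; check Q = 2868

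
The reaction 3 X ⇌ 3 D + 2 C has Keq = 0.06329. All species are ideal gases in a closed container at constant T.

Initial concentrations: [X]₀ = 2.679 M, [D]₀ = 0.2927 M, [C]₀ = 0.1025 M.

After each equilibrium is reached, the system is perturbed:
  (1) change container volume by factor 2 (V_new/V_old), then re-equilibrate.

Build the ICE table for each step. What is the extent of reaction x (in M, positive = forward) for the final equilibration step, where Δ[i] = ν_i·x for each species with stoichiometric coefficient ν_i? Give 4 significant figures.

Q₀ = 1.3702e-05 vs Keq = 0.06329 ⇒ Q<K, forward
Step 1:
                  X         D         C
  init        2.679    0.2927    0.1025
  Δ          -0.765     0.765      0.51
  eq          1.914     1.058    0.6125
  solve Keq expr → x = 0.255; check Q = 0.06329
Then change container volume by factor 2 (V_new/V_old).
Step 2:
                  X         D         C
  init        0.957    0.5288    0.3062
  Δ          -0.112     0.112   0.07468
  eq          0.845    0.6408    0.3809
  solve Keq expr → x = 0.03734; check Q = 0.06329

x = 0.03734 M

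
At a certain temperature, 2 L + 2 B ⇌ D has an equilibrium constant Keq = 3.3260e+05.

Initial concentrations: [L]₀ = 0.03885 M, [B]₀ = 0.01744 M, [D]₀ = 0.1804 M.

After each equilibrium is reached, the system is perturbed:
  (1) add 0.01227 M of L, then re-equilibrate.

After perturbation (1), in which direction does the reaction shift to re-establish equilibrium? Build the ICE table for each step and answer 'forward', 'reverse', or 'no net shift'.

Q₀ = 3.9297e+05 vs Keq = 3.3260e+05 ⇒ Q>K, reverse
Step 1:
                  L         B         D
  Initial   0.03885   0.01744    0.1804
  Change    0.00101   0.00101 -5.0521e-04
  Equil     0.03986   0.01845    0.1799
  solve Keq expr → x = -5.0521e-04; check Q = 3.3260e+05
Then add 0.01227 M of L.
Step 2:
                  L         B         D
  Initial   0.05213   0.01845    0.1799
  Change  -0.003315 -0.003315  0.001658
  Equil     0.04882   0.01514    0.1816
  solve Keq expr → x = 0.001658; check Q = 3.3260e+05

Direction: forward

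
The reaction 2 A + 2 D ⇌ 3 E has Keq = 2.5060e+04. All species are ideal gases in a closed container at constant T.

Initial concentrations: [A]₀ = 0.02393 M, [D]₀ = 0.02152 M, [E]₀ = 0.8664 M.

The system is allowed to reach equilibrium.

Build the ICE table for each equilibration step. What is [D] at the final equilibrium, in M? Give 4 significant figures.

[D]_eq = 0.06602 M

Q₀ = 2.4524e+06 vs Keq = 2.5060e+04 ⇒ Q>K, reverse
Step 1:
                    A           D           E
  Initial     0.02393     0.02152      0.8664
  Change       0.0445      0.0445    -0.06674
  Equil       0.06843     0.06602      0.7997
  solve Keq expr → x = -0.02225; check Q = 2.5060e+04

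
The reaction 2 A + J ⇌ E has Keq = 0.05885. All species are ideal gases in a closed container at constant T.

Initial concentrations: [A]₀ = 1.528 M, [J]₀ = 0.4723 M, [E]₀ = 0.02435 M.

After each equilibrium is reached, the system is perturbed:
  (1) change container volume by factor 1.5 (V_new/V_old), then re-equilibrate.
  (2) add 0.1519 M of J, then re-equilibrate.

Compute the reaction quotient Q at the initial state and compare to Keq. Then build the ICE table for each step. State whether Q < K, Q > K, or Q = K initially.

Q₀ = 0.02208 vs Keq = 0.05885 ⇒ Q<K, forward
Step 1:
                    A           J           E
  Initial       1.528      0.4723     0.02435
  Change     -0.06273    -0.03136     0.03136
  Equil         1.465      0.4409     0.05571
  solve Keq expr → x = 0.03136; check Q = 0.05885
Then change container volume by factor 1.5 (V_new/V_old).
Step 2:
                    A           J           E
  Initial      0.9768       0.294     0.03714
  Change      0.03654     0.01827    -0.01827
  Equil         1.013      0.3122     0.01887
  solve Keq expr → x = -0.01827; check Q = 0.05885
Then add 0.1519 M of J.
Step 3:
                    A           J           E
  Initial       1.013      0.4641     0.01887
  Change     -0.01571   -0.007857    0.007857
  Equil        0.9977      0.4563     0.02673
  solve Keq expr → x = 0.007857; check Q = 0.05885

Q₀ = 0.02208; Q < K (proceeds forward)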